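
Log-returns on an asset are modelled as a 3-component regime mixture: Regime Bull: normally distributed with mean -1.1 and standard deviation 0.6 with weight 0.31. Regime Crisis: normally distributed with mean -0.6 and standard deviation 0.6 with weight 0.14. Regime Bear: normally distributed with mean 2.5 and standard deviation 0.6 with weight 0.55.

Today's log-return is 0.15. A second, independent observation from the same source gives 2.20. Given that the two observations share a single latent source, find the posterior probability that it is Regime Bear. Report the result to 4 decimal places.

0.9947

P(component k | x) = π_k·f_k(x) / marginal(x), where marginal(x) = Σ_j π_j·f_j(x).
Since both observations come from the same component, the likelihood for component k is f_k(x₁)·f_k(x₂).
  p_Bull = [(1/(0.6·√(2π)))·exp(−(0.15−-1.1)²/(2·0.6²)) = 0.664904·exp(-2.17014) = 0.0759066] × [1.79496e-07] = 1.36249e-08
  p_Crisis = [(1/(0.6·√(2π)))·exp(−(0.15−-0.6)²/(2·0.6²)) = 0.664904·exp(-0.78125) = 0.304415] × [1.24101e-05] = 3.77782e-06
  p_Bear = [(1/(0.6·√(2π)))·exp(−(0.15−2.5)²/(2·0.6²)) = 0.664904·exp(-7.67014) = 0.000310213] × [0.586776] = 0.000182025
Multiply by the mixture weights:
  π_Bull·p_Bull = 0.31 × 1.36249e-08 = 4.22373e-09
  π_Crisis·p_Crisis = 0.14 × 3.77782e-06 = 5.28894e-07
  π_Bear·p_Bear = 0.55 × 0.000182025 = 0.000100114
Evidence: 4.22373e-09 + 5.28894e-07 + 0.000100114 = 0.000100647
P(Regime Bear | x₁,x₂) ≈ 0.9947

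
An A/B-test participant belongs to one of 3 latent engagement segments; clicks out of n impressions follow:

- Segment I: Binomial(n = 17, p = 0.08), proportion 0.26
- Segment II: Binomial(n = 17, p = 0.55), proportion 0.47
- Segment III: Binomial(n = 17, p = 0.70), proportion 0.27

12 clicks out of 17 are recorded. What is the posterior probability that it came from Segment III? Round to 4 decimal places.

0.5774

By Bayes' theorem, P(k | x) = w_k f_k(x) / Σ_j w_j f_j(x).
Evaluate each component's likelihood at the observed value:
  f_I = 2.80265e-10
  f_II = 0.0874914
  f_III = 0.208129
Weight by the priors:
  w_I·f_I = 0.26 × 2.80265e-10 = 7.2869e-11
  w_II·f_II = 0.47 × 0.0874914 = 0.0411209
  w_III·f_III = 0.27 × 0.208129 = 0.0561949
Evidence: 7.2869e-11 + 0.0411209 + 0.0561949 = 0.0973158
P(Segment III | x) = 0.0561949 / 0.0973158 ≈ 0.5774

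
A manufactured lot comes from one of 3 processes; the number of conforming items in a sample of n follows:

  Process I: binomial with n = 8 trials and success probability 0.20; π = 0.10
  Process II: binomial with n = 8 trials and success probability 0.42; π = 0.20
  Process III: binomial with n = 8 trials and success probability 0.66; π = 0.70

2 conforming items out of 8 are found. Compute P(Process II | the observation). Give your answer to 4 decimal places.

P(component k | x) = π_k·f_k(x) / marginal(x), where marginal(x) = Σ_j π_j·f_j(x).
Component likelihoods at x = 2 conforming items out of 8:
  L_I = 0.293601
  L_II = 0.188029
  L_III = 0.0188417
Prior × likelihood for each component:
  π_I·L_I = 0.10 × 0.293601 = 0.0293601
  π_II·L_II = 0.20 × 0.188029 = 0.0376058
  π_III·L_III = 0.70 × 0.0188417 = 0.0131892
Marginal: 0.0293601 + 0.0376058 + 0.0131892 = 0.0801551
P(Process II | 2 conforming items out of 8) = 0.0376058 / 0.0801551 ≈ 0.4692

0.4692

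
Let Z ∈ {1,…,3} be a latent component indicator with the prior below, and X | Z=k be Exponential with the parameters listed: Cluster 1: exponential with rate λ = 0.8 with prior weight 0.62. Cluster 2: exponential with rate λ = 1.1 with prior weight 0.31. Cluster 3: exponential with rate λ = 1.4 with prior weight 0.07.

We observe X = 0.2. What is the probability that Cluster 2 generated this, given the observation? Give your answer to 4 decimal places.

By Bayes' theorem, P(k | x) = π_k f_k(x) / Σ_j π_j f_j(x).
Exponential densities:
  p_1 = 0.681715
  p_2 = 0.882771
  p_3 = 1.0581
Multiply by the mixture weights:
  π_1·p_1 = 0.62 × 0.681715 = 0.422663
  π_2·p_2 = 0.31 × 0.882771 = 0.273659
  π_3·p_3 = 0.07 × 1.0581 = 0.0740668
Sum: 0.422663 + 0.273659 + 0.0740668 = 0.770389
So the posterior for Cluster 2 is 0.273659 / 0.770389 ≈ 0.3552.

0.3552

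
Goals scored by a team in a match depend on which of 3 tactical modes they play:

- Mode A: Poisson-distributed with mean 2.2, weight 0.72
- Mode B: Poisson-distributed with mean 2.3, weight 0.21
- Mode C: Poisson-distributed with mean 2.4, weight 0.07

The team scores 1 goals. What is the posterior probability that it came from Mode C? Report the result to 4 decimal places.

The responsibility of component k is π_k f_k(x) divided by Σ_j π_j f_j(x).
Poisson probabilities:
  L_A = e^(−2.2)·2.2^1/1! = 0.243767
  L_B = e^(−2.3)·2.3^1/1! = 0.230595
  L_C = e^(−2.4)·2.4^1/1! = 0.217723
Prior × likelihood for each component:
  π_A·L_A = 0.72 × 0.243767 = 0.175512
  π_B·L_B = 0.21 × 0.230595 = 0.048425
  π_C·L_C = 0.07 × 0.217723 = 0.0152406
Sum: 0.175512 + 0.048425 + 0.0152406 = 0.239178
Responsibility of Mode C: 0.0152406 / 0.239178 ≈ 0.0637

0.0637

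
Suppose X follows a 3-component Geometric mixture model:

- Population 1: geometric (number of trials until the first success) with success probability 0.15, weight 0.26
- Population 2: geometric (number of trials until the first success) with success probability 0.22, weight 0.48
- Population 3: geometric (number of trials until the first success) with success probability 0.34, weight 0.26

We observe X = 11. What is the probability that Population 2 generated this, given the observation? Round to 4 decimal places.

Posterior ∝ prior × likelihood, so P(k | x) ∝ π_k f_k(x); normalise over all components.
Geometric probabilities:
  p_1 = 0.15·(1−0.15)^10 = 0.15·0.196874 = 0.0295312
  p_2 = 0.22·(1−0.22)^10 = 0.22·0.0833578 = 0.0183387
  p_3 = 0.34·(1−0.34)^10 = 0.34·0.0156834 = 0.00533235
Prior × likelihood for each component:
  π_1·p_1 = 0.26 × 0.0295312 = 0.0076781
  π_2·p_2 = 0.48 × 0.0183387 = 0.00880258
  π_3·p_3 = 0.26 × 0.00533235 = 0.00138641
Denominator: 0.0076781 + 0.00880258 + 0.00138641 = 0.0178671
Responsibility of Population 2: 0.00880258 / 0.0178671 ≈ 0.4927

0.4927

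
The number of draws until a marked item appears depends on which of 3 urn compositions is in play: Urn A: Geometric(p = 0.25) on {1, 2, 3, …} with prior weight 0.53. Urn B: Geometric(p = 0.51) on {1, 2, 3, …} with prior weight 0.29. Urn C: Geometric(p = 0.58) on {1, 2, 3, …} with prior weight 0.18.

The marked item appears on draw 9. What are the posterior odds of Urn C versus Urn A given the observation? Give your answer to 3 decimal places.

0.008

Since P(k|x) ∝ w_k f_k(x), the posterior odds are w_i f_i(x) / (w_j f_j(x)).
Evaluate each component's likelihood at the observed value:
  f_A = 0.25·(1−0.25)^8 = 0.25·0.100113 = 0.0250282
  f_B = 0.51·(1−0.51)^8 = 0.51·0.00332329 = 0.00169488
  f_C = 0.58·(1−0.58)^8 = 0.58·0.000968265 = 0.000561594
Posterior odds = (w_C·f_C) / (w_A·f_A) = (0.18·0.000561594) / (0.53·0.0250282) = 0.000101087 / 0.013265 ≈ 0.008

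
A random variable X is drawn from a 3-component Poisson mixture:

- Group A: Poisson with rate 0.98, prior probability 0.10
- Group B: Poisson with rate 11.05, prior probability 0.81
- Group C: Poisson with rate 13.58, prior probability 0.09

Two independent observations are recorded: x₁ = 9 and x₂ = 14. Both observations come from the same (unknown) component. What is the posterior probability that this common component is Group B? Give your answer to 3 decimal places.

Apply Bayes' rule: the posterior for each component is proportional to its prior times its likelihood at x.
Since both observations come from the same component, the likelihood for component k is f_k(x₁)·f_k(x₂).
  p_A = [e^(−0.98)·0.98^9/9! = 8.62309e-07] × [3.2445e-12] = 2.79776e-18
  p_B = [e^(−11.05)·11.05^9/9! = 0.107533] × [0.0737411] = 0.00792963
  p_C = [e^(−13.58)·13.58^9/9! = 0.0547792] × [0.10531] = 0.0057688
Prior × likelihood for each component:
  π_A·p_A = 0.10 × 2.79776e-18 = 2.79776e-19
  π_B·p_B = 0.81 × 0.00792963 = 0.006423
  π_C·p_C = 0.09 × 0.0057688 = 0.000519192
Evidence: 2.79776e-19 + 0.006423 + 0.000519192 = 0.00694219
So the posterior for Group B is 0.006423 / 0.00694219 ≈ 0.925.

0.925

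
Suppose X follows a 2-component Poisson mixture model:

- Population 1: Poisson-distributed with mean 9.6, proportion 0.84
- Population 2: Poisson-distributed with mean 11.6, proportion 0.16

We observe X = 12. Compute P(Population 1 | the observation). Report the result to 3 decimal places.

P(component k | x) = P(Z=k)·f_k(x) / marginal(x), where marginal(x) = Σ_j P(Z=j)·f_j(x).
Poisson probabilities:
  f_1 = 0.0866345
  f_2 = 0.113591
Unnormalised posteriors:
  P(Z=1)·f_1 = 0.84 × 0.0866345 = 0.072773
  P(Z=2)·f_2 = 0.16 × 0.113591 = 0.0181745
Evidence: 0.072773 + 0.0181745 = 0.0909475
P(Population 1 | 12) = 0.072773 / 0.0909475 ≈ 0.800

0.800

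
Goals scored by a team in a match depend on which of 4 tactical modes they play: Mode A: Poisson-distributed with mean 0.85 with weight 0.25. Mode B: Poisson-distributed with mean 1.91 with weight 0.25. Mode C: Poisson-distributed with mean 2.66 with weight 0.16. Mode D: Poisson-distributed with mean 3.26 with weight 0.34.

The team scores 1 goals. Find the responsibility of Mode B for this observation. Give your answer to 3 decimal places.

0.302

P(component k | x) = π_k·f_k(x) / marginal(x), where marginal(x) = Σ_j π_j·f_j(x).
Poisson probabilities:
  L_A = 0.363303
  L_B = 0.282834
  L_C = 0.186062
  L_D = 0.125146
Unnormalised posteriors:
  π_A·L_A = 0.25 × 0.363303 = 0.0908257
  π_B·L_B = 0.25 × 0.282834 = 0.0707084
  π_C·L_C = 0.16 × 0.186062 = 0.02977
  π_D·L_D = 0.34 × 0.125146 = 0.0425497
Denominator: 0.0908257 + 0.0707084 + 0.02977 + 0.0425497 = 0.233854
Responsibility of Mode B: 0.0707084 / 0.233854 ≈ 0.302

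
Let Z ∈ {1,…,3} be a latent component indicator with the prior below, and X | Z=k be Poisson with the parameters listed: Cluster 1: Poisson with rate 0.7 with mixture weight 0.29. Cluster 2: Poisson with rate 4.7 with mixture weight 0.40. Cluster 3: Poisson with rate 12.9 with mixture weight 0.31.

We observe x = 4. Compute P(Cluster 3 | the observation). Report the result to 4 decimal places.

0.0117

Apply Bayes' rule: the posterior for each component is proportional to its prior times its likelihood at x.
Evaluate each component's likelihood at the observed value:
  f_1 = e^(−0.7)·0.7^4/4! = 0.00496792
  f_2 = e^(−4.7)·4.7^4/4! = 0.184925
  f_3 = e^(−12.9)·12.9^4/4! = 0.00288236
Weight by the priors:
  P(Z=1)·f_1 = 0.29 × 0.00496792 = 0.0014407
  P(Z=2)·f_2 = 0.40 × 0.184925 = 0.0739701
  P(Z=3)·f_3 = 0.31 × 0.00288236 = 0.000893533
Marginal: 0.0014407 + 0.0739701 + 0.000893533 = 0.0763043
So the posterior for Cluster 3 is 0.000893533 / 0.0763043 ≈ 0.0117.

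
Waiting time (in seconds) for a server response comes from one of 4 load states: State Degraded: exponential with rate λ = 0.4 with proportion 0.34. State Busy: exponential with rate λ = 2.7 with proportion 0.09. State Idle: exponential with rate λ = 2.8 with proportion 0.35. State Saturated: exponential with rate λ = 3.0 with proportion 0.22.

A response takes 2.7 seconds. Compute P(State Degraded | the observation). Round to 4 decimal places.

Posterior ∝ prior × likelihood, so P(k | x) ∝ P(Z=k) f_k(x); normalise over all components.
Exponential densities:
  p_Degraded = 0.4·e^(−0.4·2.7) = 0.4·e^(−1.0800) = 0.135838
  p_Busy = 2.7·e^(−2.7·2.7) = 2.7·e^(−7.2900) = 0.00184229
  p_Idle = 2.8·e^(−2.8·2.7) = 2.8·e^(−7.5600) = 0.00145845
  p_Saturated = 3.0·e^(−3.0·2.7) = 3.0·e^(−8.1000) = 0.000910617
Multiply by the mixture weights:
  P(Z=Degraded)·p_Degraded = 0.34 × 0.135838 = 0.046185
  P(Z=Busy)·p_Busy = 0.09 × 0.00184229 = 0.000165806
  P(Z=Idle)·p_Idle = 0.35 × 0.00145845 = 0.000510458
  P(Z=Saturated)·p_Saturated = 0.22 × 0.000910617 = 0.000200336
Marginal: 0.046185 + 0.000165806 + 0.000510458 + 0.000200336 = 0.0470616
Responsibility of State Degraded: 0.046185 / 0.0470616 ≈ 0.9814

0.9814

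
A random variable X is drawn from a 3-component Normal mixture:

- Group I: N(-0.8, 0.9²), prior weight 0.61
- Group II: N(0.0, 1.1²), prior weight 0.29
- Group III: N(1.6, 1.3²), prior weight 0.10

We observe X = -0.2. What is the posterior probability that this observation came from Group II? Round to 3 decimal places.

The responsibility of component k is π_k f_k(x) divided by Σ_j π_j f_j(x).
Evaluate each component's likelihood at the observed value:
  p_I = (1/(0.9·√(2π)))·exp(−(-0.2−-0.8)²/(2·0.9²)) = 0.443269·exp(-0.22222) = 0.354942
  p_II = (1/(1.1·√(2π)))·exp(−(-0.2−0.0)²/(2·1.1²)) = 0.362675·exp(-0.01653) = 0.356729
  p_III = (1/(1.3·√(2π)))·exp(−(-0.2−1.6)²/(2·1.3²)) = 0.306879·exp(-0.95858) = 0.117669
Weight by the priors:
  π_I·p_I = 0.61 × 0.354942 = 0.216515
  π_II·p_II = 0.29 × 0.356729 = 0.103452
  π_III·p_III = 0.10 × 0.117669 = 0.0117669
Evidence: 0.216515 + 0.103452 + 0.0117669 = 0.331733
P(Group II | x) ≈ 0.312

0.312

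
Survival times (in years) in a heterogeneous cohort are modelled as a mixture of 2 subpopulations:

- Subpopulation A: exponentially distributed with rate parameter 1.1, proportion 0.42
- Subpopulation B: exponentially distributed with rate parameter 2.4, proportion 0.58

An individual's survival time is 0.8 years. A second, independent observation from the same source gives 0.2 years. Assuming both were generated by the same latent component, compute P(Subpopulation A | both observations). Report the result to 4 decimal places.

Apply Bayes' rule: the posterior for each component is proportional to its prior times its likelihood at x.
Since both observations come from the same component, the likelihood for component k is f_k(x₁)·f_k(x₂).
  L_A = [0.456261] × [0.882771] = 0.402774
  L_B = [0.351857] × [1.48508] = 0.522535
Unnormalised posteriors:
  π_A·L_A = 0.42 × 0.402774 = 0.169165
  π_B·L_B = 0.58 × 0.522535 = 0.303071
Evidence: 0.169165 + 0.303071 = 0.472236
Responsibility of Subpopulation A: 0.169165 / 0.472236 ≈ 0.3582

0.3582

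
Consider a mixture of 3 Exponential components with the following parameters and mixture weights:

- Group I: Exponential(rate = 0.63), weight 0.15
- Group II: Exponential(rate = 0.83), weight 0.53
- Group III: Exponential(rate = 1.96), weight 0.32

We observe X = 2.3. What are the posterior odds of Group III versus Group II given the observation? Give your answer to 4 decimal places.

Posterior odds = (π_i f_i(x)) / (π_j f_j(x)); the normalising sum cancels.
Evaluate each component's likelihood at the observed value:
  L_I = 0.147927
  L_II = 0.12303
  L_III = 0.0216001
Odds = (0.32/0.53) × (0.0216001/0.12303) = 0.603774 × 0.175569 ≈ 0.1060

0.1060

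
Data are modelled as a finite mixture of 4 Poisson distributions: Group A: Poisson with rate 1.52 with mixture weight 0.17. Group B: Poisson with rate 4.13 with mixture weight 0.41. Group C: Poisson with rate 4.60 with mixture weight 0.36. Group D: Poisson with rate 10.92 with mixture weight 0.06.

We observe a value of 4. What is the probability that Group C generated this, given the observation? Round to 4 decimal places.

0.4318

The responsibility of component k is w_k f_k(x) divided by Σ_j w_j f_j(x).
Evaluate each component's likelihood at the observed value:
  p_A = e^(−1.52)·1.52^4/4! = 0.0486447
  p_B = e^(−4.13)·4.13^4/4! = 0.194963
  p_C = e^(−4.60)·4.60^4/4! = 0.187528
  p_D = e^(−10.92)·10.92^4/4! = 0.0107197
Multiply by the mixture weights:
  w_A·p_A = 0.17 × 0.0486447 = 0.0082696
  w_B·p_B = 0.41 × 0.194963 = 0.0799349
  w_C·p_C = 0.36 × 0.187528 = 0.06751
  w_D·p_D = 0.06 × 0.0107197 = 0.000643183
Marginal: 0.0082696 + 0.0799349 + 0.06751 + 0.000643183 = 0.156358
So the posterior for Group C is 0.06751 / 0.156358 ≈ 0.4318.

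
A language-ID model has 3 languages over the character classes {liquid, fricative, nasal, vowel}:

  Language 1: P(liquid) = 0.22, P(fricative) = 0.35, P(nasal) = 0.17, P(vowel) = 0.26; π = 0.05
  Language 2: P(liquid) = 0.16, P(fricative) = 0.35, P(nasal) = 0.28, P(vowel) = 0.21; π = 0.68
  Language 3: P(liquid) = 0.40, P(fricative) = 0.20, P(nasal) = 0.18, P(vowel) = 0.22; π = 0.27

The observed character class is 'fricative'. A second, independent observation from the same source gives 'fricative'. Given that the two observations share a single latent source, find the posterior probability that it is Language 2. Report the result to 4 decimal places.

0.8311

P(component k | x) = π_k·f_k(x) / marginal(x), where marginal(x) = Σ_j π_j·f_j(x).
Since both observations come from the same component, the likelihood for component k is f_k(x₁)·f_k(x₂).
  f_1 = [0.35] × [0.35] = 0.1225
  f_2 = [0.35] × [0.35] = 0.1225
  f_3 = [0.2] × [0.2] = 0.04
Prior × likelihood for each component:
  π_1·f_1 = 0.05 × 0.1225 = 0.006125
  π_2·f_2 = 0.68 × 0.1225 = 0.0833
  π_3·f_3 = 0.27 × 0.04 = 0.0108
Marginal: 0.006125 + 0.0833 + 0.0108 = 0.100225
So the posterior for Language 2 is 0.0833 / 0.100225 ≈ 0.8311.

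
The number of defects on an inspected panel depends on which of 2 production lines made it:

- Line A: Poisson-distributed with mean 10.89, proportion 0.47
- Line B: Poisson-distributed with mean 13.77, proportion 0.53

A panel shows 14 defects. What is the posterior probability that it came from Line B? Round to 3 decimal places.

The responsibility of component k is w_k f_k(x) divided by Σ_j w_j f_j(x).
Component likelihoods at x = 14 defects:
  p_A = 0.0705529
  p_B = 0.105787
Unnormalised posteriors:
  w_A·p_A = 0.47 × 0.0705529 = 0.0331599
  w_B·p_B = 0.53 × 0.105787 = 0.056067
Normaliser: 0.0331599 + 0.056067 = 0.0892269
P(Line B | data) = 0.056067 / 0.0892269 ≈ 0.628

0.628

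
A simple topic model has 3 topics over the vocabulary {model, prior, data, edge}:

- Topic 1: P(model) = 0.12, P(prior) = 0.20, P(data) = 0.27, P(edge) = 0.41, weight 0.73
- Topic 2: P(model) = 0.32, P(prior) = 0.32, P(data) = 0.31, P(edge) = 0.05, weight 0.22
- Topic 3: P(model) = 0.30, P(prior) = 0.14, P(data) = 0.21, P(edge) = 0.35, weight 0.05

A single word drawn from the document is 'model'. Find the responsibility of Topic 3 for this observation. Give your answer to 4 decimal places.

By Bayes' theorem, P(k | x) = π_k f_k(x) / Σ_j π_j f_j(x).
Evaluate each component's likelihood at the observed value:
  L_1 = P(model | comp) = 0.12
  L_2 = P(model | comp) = 0.32
  L_3 = P(model | comp) = 0.30
Multiply by the mixture weights:
  π_1·L_1 = 0.73 × 0.12 = 0.0876
  π_2·L_2 = 0.22 × 0.32 = 0.0704
  π_3·L_3 = 0.05 × 0.3 = 0.015
Sum: 0.0876 + 0.0704 + 0.015 = 0.173
P(Topic 3 | 'model') ≈ 0.0867

0.0867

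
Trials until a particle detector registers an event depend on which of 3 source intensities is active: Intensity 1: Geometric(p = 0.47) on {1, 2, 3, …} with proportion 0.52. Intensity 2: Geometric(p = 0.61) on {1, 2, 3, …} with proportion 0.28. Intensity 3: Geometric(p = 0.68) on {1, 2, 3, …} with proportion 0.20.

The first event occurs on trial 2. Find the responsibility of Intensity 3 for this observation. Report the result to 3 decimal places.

0.182

By Bayes' theorem, P(k | x) = w_k f_k(x) / Σ_j w_j f_j(x).
Component likelihoods at x = 2:
  L_1 = 0.47·(1−0.47)^1 = 0.47·0.53 = 0.2491
  L_2 = 0.61·(1−0.61)^1 = 0.61·0.39 = 0.2379
  L_3 = 0.68·(1−0.68)^1 = 0.68·0.32 = 0.2176
Prior × likelihood for each component:
  w_1·L_1 = 0.52 × 0.2491 = 0.129532
  w_2·L_2 = 0.28 × 0.2379 = 0.066612
  w_3·L_3 = 0.20 × 0.2176 = 0.04352
Marginal: 0.129532 + 0.066612 + 0.04352 = 0.239664
P(Intensity 3 | 2) = 0.04352 / 0.239664 ≈ 0.182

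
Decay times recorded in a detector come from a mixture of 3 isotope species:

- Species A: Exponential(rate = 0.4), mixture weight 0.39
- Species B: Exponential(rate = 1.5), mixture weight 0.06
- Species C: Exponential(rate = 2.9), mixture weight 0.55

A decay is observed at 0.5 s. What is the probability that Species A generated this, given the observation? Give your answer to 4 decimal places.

0.2346

Apply Bayes' rule: the posterior for each component is proportional to its prior times its likelihood at x.
Exponential densities:
  L_A = 0.4·e^(−0.4·0.5) = 0.4·e^(−0.2000) = 0.327492
  L_B = 1.5·e^(−1.5·0.5) = 1.5·e^(−0.7500) = 0.70855
  L_C = 2.9·e^(−2.9·0.5) = 2.9·e^(−1.4500) = 0.680254
Multiply by the mixture weights:
  P(Z=A)·L_A = 0.39 × 0.327492 = 0.127722
  P(Z=B)·L_B = 0.06 × 0.70855 = 0.042513
  P(Z=C)·L_C = 0.55 × 0.680254 = 0.37414
Evidence: 0.127722 + 0.042513 + 0.37414 = 0.544375
P(Species A | data) ≈ 0.2346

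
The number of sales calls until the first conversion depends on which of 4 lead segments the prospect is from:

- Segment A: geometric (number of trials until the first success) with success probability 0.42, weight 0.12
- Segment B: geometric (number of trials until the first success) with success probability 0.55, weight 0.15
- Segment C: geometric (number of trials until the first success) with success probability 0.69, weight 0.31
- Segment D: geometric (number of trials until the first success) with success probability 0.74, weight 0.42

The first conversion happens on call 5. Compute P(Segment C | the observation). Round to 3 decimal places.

0.158

By Bayes' theorem, P(k | x) = P(Z=k) f_k(x) / Σ_j P(Z=j) f_j(x).
Evaluate each component's likelihood at the observed value:
  L_A = 0.0475293
  L_B = 0.0225534
  L_C = 0.00637229
  L_D = 0.00338162
Weight by the priors:
  P(Z=A)·L_A = 0.12 × 0.0475293 = 0.00570351
  P(Z=B)·L_B = 0.15 × 0.0225534 = 0.00338302
  P(Z=C)·L_C = 0.31 × 0.00637229 = 0.00197541
  P(Z=D)·L_D = 0.42 × 0.00338162 = 0.00142028
Normaliser: 0.00570351 + 0.00338302 + 0.00197541 + 0.00142028 = 0.0124822
P(Segment C | the observation) = 0.00197541 / 0.0124822 ≈ 0.158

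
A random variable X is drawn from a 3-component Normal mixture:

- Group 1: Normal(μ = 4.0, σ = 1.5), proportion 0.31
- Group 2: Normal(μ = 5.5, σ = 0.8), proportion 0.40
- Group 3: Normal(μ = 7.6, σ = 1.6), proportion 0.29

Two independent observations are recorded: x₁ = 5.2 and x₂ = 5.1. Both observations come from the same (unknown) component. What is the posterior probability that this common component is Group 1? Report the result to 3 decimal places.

The responsibility of component k is P(Z=k) f_k(x) divided by Σ_j P(Z=j) f_j(x).
Since both observations come from the same component, the likelihood for component k is f_k(x₁)·f_k(x₂).
  f_1 = [0.193128] × [0.203255] = 0.0392542
  f_2 = [0.464819] × [0.440082] = 0.204558
  f_3 = [0.0809485] × [0.0735606] = 0.00595462
Prior × likelihood for each component:
  P(Z=1)·f_1 = 0.31 × 0.0392542 = 0.0121688
  P(Z=2)·f_2 = 0.40 × 0.204558 = 0.0818233
  P(Z=3)·f_3 = 0.29 × 0.00595462 = 0.00172684
Denominator: 0.0121688 + 0.0818233 + 0.00172684 = 0.095719
Responsibility of Group 1: 0.0121688 / 0.095719 ≈ 0.127

0.127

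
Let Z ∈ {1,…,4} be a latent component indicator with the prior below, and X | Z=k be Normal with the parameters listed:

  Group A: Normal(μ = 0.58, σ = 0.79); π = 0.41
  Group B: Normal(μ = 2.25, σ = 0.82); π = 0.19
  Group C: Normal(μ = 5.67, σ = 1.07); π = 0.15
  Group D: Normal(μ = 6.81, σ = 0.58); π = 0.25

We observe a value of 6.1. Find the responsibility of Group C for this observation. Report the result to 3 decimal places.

By Bayes' theorem, P(k | x) = w_k f_k(x) / Σ_j w_j f_j(x).
Normal densities:
  p_A = (1/(0.79·√(2π)))·exp(−(6.1−0.58)²/(2·0.79²)) = 0.504990·exp(-24.41147) = 1.26333e-11
  p_B = (1/(0.82·√(2π)))·exp(−(6.1−2.25)²/(2·0.82²)) = 0.486515·exp(-11.02209) = 7.94814e-06
  p_C = (1/(1.07·√(2π)))·exp(−(6.1−5.67)²/(2·1.07²)) = 0.372843·exp(-0.08075) = 0.34392
  p_D = (1/(0.58·√(2π)))·exp(−(6.1−6.81)²/(2·0.58²)) = 0.687832·exp(-0.74926) = 0.32515
Multiply by the mixture weights:
  w_A·p_A = 0.41 × 1.26333e-11 = 5.17963e-12
  w_B·p_B = 0.19 × 7.94814e-06 = 1.51015e-06
  w_C·p_C = 0.15 × 0.34392 = 0.051588
  w_D·p_D = 0.25 × 0.32515 = 0.0812875
Evidence: 5.17963e-12 + 1.51015e-06 + 0.051588 + 0.0812875 = 0.132877
P(Group C | data) = 0.051588 / 0.132877 ≈ 0.388

0.388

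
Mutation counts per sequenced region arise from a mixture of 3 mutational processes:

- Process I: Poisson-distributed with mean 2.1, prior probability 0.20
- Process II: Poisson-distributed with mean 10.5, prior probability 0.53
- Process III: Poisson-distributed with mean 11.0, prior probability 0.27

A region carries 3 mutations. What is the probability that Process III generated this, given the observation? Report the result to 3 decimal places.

0.024

The responsibility of component k is w_k f_k(x) divided by Σ_j w_j f_j(x).
Evaluate each component's likelihood at the observed value:
  L_I = 0.189011
  L_II = 0.00531281
  L_III = 0.00370499
Prior × likelihood for each component:
  w_I·L_I = 0.20 × 0.189011 = 0.0378023
  w_II·L_II = 0.53 × 0.00531281 = 0.00281579
  w_III·L_III = 0.27 × 0.00370499 = 0.00100035
Evidence: 0.0378023 + 0.00281579 + 0.00100035 = 0.0416184
Responsibility of Process III: 0.00100035 / 0.0416184 ≈ 0.024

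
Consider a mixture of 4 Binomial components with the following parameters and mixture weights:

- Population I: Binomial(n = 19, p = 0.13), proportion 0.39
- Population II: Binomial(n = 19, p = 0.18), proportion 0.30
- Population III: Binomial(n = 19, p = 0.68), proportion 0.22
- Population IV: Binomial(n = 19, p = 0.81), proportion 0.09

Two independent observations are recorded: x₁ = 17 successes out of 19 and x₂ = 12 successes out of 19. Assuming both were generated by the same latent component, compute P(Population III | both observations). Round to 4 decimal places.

0.6253

Apply Bayes' rule: the posterior for each component is proportional to its prior times its likelihood at x.
Since both observations come from the same component, the likelihood for component k is f_k(x₁)·f_k(x₂).
  L_I = [1.11962e-13] × [4.42876e-07] = 4.95854e-20
  L_II = [2.51337e-11] × [1.4531e-05] = 3.65217e-16
  L_III = [0.0248856] × [0.169233] = 0.00421145
  L_IV = [0.171691] × [0.0359271] = 0.00616838
Weight by the priors:
  w_I·L_I = 0.39 × 4.95854e-20 = 1.93383e-20
  w_II·L_II = 0.30 × 3.65217e-16 = 1.09565e-16
  w_III·L_III = 0.22 × 0.00421145 = 0.000926519
  w_IV·L_IV = 0.09 × 0.00616838 = 0.000555154
Evidence: 1.93383e-20 + 1.09565e-16 + 0.000926519 + 0.000555154 = 0.00148167
So the posterior for Population III is 0.000926519 / 0.00148167 ≈ 0.6253.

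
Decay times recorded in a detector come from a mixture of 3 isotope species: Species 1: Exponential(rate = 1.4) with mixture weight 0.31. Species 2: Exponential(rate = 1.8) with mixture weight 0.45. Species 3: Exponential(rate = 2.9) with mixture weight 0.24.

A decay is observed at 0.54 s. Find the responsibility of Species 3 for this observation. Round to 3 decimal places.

P(component k | x) = π_k·f_k(x) / marginal(x), where marginal(x) = Σ_j π_j·f_j(x).
Exponential densities:
  L_1 = 0.657357
  L_2 = 0.680986
  L_3 = 0.605749
Weight by the priors:
  π_1·L_1 = 0.31 × 0.657357 = 0.203781
  π_2·L_2 = 0.45 × 0.680986 = 0.306444
  π_3·L_3 = 0.24 × 0.605749 = 0.14538
Denominator: 0.203781 + 0.306444 + 0.14538 = 0.655604
So the posterior for Species 3 is 0.14538 / 0.655604 ≈ 0.222.

0.222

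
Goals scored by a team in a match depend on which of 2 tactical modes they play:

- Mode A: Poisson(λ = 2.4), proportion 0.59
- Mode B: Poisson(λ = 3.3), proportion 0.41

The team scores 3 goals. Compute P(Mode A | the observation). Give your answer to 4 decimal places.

0.5765

Apply Bayes' rule: the posterior for each component is proportional to its prior times its likelihood at x.
Evaluate each component's likelihood at the observed value:
  p_A = 0.209014
  p_B = 0.220912
Multiply by the mixture weights:
  π_A·p_A = 0.59 × 0.209014 = 0.123318
  π_B·p_B = 0.41 × 0.220912 = 0.0905738
Marginal: 0.123318 + 0.0905738 = 0.213892
P(Mode A | 3 goals) ≈ 0.5765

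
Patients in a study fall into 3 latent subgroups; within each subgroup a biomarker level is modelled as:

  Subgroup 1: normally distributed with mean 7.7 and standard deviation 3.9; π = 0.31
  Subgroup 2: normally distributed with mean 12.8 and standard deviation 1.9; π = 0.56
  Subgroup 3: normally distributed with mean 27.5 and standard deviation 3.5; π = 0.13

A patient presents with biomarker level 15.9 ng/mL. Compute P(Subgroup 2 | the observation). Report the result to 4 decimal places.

0.8977

Posterior ∝ prior × likelihood, so P(k | x) ∝ π_k f_k(x); normalise over all components.
Normal densities:
  L_1 = (1/(3.9·√(2π)))·exp(−(15.9−7.7)²/(2·3.9²)) = 0.102293·exp(-2.21039) = 0.0112172
  L_2 = (1/(1.9·√(2π)))·exp(−(15.9−12.8)²/(2·1.9²)) = 0.209970·exp(-1.33102) = 0.0554753
  L_3 = (1/(3.5·√(2π)))·exp(−(15.9−27.5)²/(2·3.5²)) = 0.113984·exp(-5.49224) = 0.000469451
Unnormalised posteriors:
  π_1·L_1 = 0.31 × 0.0112172 = 0.00347735
  π_2·L_2 = 0.56 × 0.0554753 = 0.0310662
  π_3·L_3 = 0.13 × 0.000469451 = 6.10286e-05
Sum: 0.00347735 + 0.0310662 + 6.10286e-05 = 0.0346045
Responsibility of Subgroup 2: 0.0310662 / 0.0346045 ≈ 0.8977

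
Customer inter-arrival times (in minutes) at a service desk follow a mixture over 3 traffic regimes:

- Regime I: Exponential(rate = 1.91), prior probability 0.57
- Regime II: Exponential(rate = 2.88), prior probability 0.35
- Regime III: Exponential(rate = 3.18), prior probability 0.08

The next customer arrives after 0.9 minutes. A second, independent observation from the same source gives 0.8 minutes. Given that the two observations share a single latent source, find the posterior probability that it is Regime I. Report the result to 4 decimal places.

0.7614

Posterior ∝ prior × likelihood, so P(k | x) ∝ π_k f_k(x); normalise over all components.
Since both observations come from the same component, the likelihood for component k is f_k(x₁)·f_k(x₂).
  L_I = [0.342359] × [0.414411] = 0.141877
  L_II = [0.215626] × [0.287593] = 0.0620125
  L_III = [0.181751] × [0.249794] = 0.0454003
Unnormalised posteriors:
  π_I·L_I = 0.57 × 0.141877 = 0.08087
  π_II·L_II = 0.35 × 0.0620125 = 0.0217044
  π_III·L_III = 0.08 × 0.0454003 = 0.00363202
Evidence: 0.08087 + 0.0217044 + 0.00363202 = 0.106206
So the posterior for Regime I is 0.08087 / 0.106206 ≈ 0.7614.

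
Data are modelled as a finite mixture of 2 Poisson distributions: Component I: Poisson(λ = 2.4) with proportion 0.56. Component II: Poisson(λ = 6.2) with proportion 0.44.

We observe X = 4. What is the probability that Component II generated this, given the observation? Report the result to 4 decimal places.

P(component k | x) = π_k·f_k(x) / marginal(x), where marginal(x) = Σ_j π_j·f_j(x).
Poisson probabilities:
  p_I = e^(−2.4)·2.4^4/4! = 0.125408
  p_II = e^(−6.2)·6.2^4/4! = 0.124948
Weight by the priors:
  π_I·p_I = 0.56 × 0.125408 = 0.0702288
  π_II·p_II = 0.44 × 0.124948 = 0.0549772
Denominator: 0.0702288 + 0.0549772 = 0.125206
P(Component II | x) ≈ 0.4391

0.4391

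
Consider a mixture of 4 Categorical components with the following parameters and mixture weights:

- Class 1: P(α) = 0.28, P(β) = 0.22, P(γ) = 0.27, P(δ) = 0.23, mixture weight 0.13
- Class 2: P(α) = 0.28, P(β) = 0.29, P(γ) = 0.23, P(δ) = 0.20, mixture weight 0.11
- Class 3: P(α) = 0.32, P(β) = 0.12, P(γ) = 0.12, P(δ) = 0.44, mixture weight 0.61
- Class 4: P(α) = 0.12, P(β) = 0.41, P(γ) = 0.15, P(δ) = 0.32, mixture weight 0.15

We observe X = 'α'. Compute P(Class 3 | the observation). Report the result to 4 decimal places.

0.6961

By Bayes' theorem, P(k | x) = w_k f_k(x) / Σ_j w_j f_j(x).
Evaluate each component's likelihood at the observed value:
  L_1 = P(α | comp) = 0.28
  L_2 = P(α | comp) = 0.28
  L_3 = P(α | comp) = 0.32
  L_4 = P(α | comp) = 0.12
Unnormalised posteriors:
  w_1·L_1 = 0.13 × 0.28 = 0.0364
  w_2·L_2 = 0.11 × 0.28 = 0.0308
  w_3·L_3 = 0.61 × 0.32 = 0.1952
  w_4·L_4 = 0.15 × 0.12 = 0.018
Evidence: 0.0364 + 0.0308 + 0.1952 + 0.018 = 0.2804
So the posterior for Class 3 is 0.1952 / 0.2804 ≈ 0.6961.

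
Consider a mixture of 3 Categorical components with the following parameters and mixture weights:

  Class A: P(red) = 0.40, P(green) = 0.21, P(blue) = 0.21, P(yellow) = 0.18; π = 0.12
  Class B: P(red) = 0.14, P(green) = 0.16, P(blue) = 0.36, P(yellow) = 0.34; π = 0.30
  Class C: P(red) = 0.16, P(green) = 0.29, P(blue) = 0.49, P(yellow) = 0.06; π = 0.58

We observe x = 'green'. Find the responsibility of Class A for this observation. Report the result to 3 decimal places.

The responsibility of component k is π_k f_k(x) divided by Σ_j π_j f_j(x).
Component likelihoods at x = 'green':
  f_A = 0.21
  f_B = 0.16
  f_C = 0.29
Prior × likelihood for each component:
  π_A·f_A = 0.12 × 0.21 = 0.0252
  π_B·f_B = 0.30 × 0.16 = 0.048
  π_C·f_C = 0.58 × 0.29 = 0.1682
Marginal: 0.0252 + 0.048 + 0.1682 = 0.2414
Responsibility of Class A: 0.0252 / 0.2414 ≈ 0.104

0.104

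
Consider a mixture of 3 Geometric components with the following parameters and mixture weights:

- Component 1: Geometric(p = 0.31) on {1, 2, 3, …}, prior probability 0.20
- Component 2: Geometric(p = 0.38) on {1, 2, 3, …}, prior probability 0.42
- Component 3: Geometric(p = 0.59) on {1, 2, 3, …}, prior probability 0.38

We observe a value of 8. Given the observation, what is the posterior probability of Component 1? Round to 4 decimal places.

0.4325

Posterior ∝ prior × likelihood, so P(k | x) ∝ w_k f_k(x); normalise over all components.
Component likelihoods at x = 8:
  L_1 = 0.31·(1−0.31)^7 = 0.31·0.0744635 = 0.0230837
  L_2 = 0.38·(1−0.38)^7 = 0.38·0.0352161 = 0.0133821
  L_3 = 0.59·(1−0.59)^7 = 0.59·0.00194754 = 0.00114905
Weight by the priors:
  w_1·L_1 = 0.20 × 0.0230837 = 0.00461674
  w_2·L_2 = 0.42 × 0.0133821 = 0.0056205
  w_3·L_3 = 0.38 × 0.00114905 = 0.000436639
Evidence: 0.00461674 + 0.0056205 + 0.000436639 = 0.0106739
Responsibility of Component 1: 0.00461674 / 0.0106739 ≈ 0.4325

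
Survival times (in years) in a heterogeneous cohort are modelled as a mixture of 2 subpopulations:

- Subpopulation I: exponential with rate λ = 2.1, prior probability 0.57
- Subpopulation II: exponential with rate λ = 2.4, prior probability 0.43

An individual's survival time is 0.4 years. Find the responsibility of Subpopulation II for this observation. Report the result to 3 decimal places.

0.433

Posterior ∝ prior × likelihood, so P(k | x) ∝ w_k f_k(x); normalise over all components.
Component likelihoods at x = 0.4 years:
  L_I = 2.1·e^(−2.1·0.4) = 2.1·e^(−0.8400) = 0.906592
  L_II = 2.4·e^(−2.4·0.4) = 2.4·e^(−0.9600) = 0.918943
Weight by the priors:
  w_I·L_I = 0.57 × 0.906592 = 0.516757
  w_II·L_II = 0.43 × 0.918943 = 0.395145
Evidence: 0.516757 + 0.395145 = 0.911903
P(Subpopulation II | data) = 0.395145 / 0.911903 ≈ 0.433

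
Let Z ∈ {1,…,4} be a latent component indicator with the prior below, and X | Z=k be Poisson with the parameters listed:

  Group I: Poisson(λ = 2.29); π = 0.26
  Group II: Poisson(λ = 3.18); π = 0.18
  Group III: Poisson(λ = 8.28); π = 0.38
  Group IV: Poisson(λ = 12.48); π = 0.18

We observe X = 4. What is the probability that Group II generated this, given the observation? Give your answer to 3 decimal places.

0.391

The responsibility of component k is π_k f_k(x) divided by Σ_j π_j f_j(x).
Evaluate each component's likelihood at the observed value:
  p_I = e^(−2.29)·2.29^4/4! = 0.116037
  p_II = e^(−3.18)·3.18^4/4! = 0.177191
  p_III = e^(−8.28)·8.28^4/4! = 0.0496537
  p_IV = e^(−12.48)·12.48^4/4! = 0.00384284
Weight by the priors:
  π_I·p_I = 0.26 × 0.116037 = 0.0301696
  π_II·p_II = 0.18 × 0.177191 = 0.0318943
  π_III·p_III = 0.38 × 0.0496537 = 0.0188684
  π_IV·p_IV = 0.18 × 0.00384284 = 0.000691711
Normaliser: 0.0301696 + 0.0318943 + 0.0188684 + 0.000691711 = 0.081624
So the posterior for Group II is 0.0318943 / 0.081624 ≈ 0.391.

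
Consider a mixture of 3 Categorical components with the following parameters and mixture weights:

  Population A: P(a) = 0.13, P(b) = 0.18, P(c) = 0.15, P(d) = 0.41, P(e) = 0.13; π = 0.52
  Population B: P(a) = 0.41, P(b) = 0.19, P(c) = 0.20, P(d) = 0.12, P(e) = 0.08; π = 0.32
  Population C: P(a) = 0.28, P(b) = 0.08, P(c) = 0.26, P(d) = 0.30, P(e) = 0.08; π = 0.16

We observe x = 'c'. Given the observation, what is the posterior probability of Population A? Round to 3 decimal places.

Posterior ∝ prior × likelihood, so P(k | x) ∝ w_k f_k(x); normalise over all components.
Categorical probabilities:
  p_A = 0.15
  p_B = 0.2
  p_C = 0.26
Weight by the priors:
  w_A·p_A = 0.52 × 0.15 = 0.078
  w_B·p_B = 0.32 × 0.2 = 0.064
  w_C·p_C = 0.16 × 0.26 = 0.0416
Denominator: 0.078 + 0.064 + 0.0416 = 0.1836
P(Population A | x) ≈ 0.425

0.425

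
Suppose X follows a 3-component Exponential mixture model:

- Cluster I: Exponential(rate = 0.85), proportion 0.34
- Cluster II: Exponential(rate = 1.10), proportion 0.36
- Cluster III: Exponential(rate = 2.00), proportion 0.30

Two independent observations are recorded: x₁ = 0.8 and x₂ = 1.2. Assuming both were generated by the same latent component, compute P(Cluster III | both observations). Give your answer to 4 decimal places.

0.1909

The responsibility of component k is w_k f_k(x) divided by Σ_j w_j f_j(x).
Since both observations come from the same component, the likelihood for component k is f_k(x₁)·f_k(x₂).
  f_I = [0.430624] × [0.306506] = 0.131989
  f_II = [0.456261] × [0.293849] = 0.134072
  f_III = [0.403793] × [0.181436] = 0.0732626
Unnormalised posteriors:
  w_I·f_I = 0.34 × 0.131989 = 0.0448762
  w_II·f_II = 0.36 × 0.134072 = 0.0482659
  w_III·f_III = 0.30 × 0.0732626 = 0.0219788
Normaliser: 0.0448762 + 0.0482659 + 0.0219788 = 0.115121
Responsibility of Cluster III: 0.0219788 / 0.115121 ≈ 0.1909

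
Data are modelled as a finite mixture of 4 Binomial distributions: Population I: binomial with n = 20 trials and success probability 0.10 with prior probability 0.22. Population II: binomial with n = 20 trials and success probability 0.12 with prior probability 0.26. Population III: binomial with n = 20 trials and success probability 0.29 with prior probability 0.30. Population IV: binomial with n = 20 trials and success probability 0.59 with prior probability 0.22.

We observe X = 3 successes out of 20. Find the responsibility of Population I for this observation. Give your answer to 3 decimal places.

By Bayes' theorem, P(k | x) = π_k f_k(x) / Σ_j π_j f_j(x).
Component likelihoods at x = 3 successes out of 20:
  p_I = 0.19012
  p_II = 0.22421
  p_III = 0.0823172
  p_IV = 6.12049e-05
Multiply by the mixture weights:
  π_I·p_I = 0.22 × 0.19012 = 0.0418264
  π_II·p_II = 0.26 × 0.22421 = 0.0582945
  π_III·p_III = 0.30 × 0.0823172 = 0.0246952
  π_IV·p_IV = 0.22 × 6.12049e-05 = 1.34651e-05
Sum: 0.0418264 + 0.0582945 + 0.0246952 + 1.34651e-05 = 0.124829
So the posterior for Population I is 0.0418264 / 0.124829 ≈ 0.335.

0.335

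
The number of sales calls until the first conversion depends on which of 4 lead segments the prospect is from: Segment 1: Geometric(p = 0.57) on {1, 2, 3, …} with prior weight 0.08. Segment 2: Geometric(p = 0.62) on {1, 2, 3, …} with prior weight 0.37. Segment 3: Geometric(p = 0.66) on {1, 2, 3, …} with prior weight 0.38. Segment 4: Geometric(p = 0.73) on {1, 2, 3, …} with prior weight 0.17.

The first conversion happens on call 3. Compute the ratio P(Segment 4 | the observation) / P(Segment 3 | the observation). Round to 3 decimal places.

0.312

Since P(k|x) ∝ π_k f_k(x), the posterior odds are π_i f_i(x) / (π_j f_j(x)).
Geometric probabilities:
  p_1 = 0.105393
  p_2 = 0.089528
  p_3 = 0.076296
  p_4 = 0.053217
Posterior odds = (π_4·p_4) / (π_3·p_3) = (0.17·0.053217) / (0.38·0.076296) = 0.00904689 / 0.0289925 ≈ 0.312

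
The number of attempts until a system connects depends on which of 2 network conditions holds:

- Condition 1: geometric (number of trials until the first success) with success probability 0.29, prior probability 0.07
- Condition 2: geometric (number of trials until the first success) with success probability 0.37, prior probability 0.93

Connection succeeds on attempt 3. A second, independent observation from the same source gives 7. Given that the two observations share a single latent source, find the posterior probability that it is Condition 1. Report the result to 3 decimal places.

Apply Bayes' rule: the posterior for each component is proportional to its prior times its likelihood at x.
Since both observations come from the same component, the likelihood for component k is f_k(x₁)·f_k(x₂).
  L_1 = [0.29·(1−0.29)^2 = 0.29·0.5041 = 0.146189] × [0.0371491] = 0.00543079
  L_2 = [0.37·(1−0.37)^2 = 0.37·0.3969 = 0.146853] × [0.0231337] = 0.00339725
Unnormalised posteriors:
  P(Z=1)·L_1 = 0.07 × 0.00543079 = 0.000380155
  P(Z=2)·L_2 = 0.93 × 0.00339725 = 0.00315944
Evidence: 0.000380155 + 0.00315944 = 0.0035396
P(Condition 1 | x₁,x₂) = 0.000380155 / 0.0035396 ≈ 0.107

0.107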